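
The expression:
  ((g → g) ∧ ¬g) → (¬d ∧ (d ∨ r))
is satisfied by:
  {g: True, r: True, d: False}
  {g: True, r: False, d: False}
  {d: True, g: True, r: True}
  {d: True, g: True, r: False}
  {r: True, d: False, g: False}


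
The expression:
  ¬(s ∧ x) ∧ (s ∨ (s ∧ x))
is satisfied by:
  {s: True, x: False}


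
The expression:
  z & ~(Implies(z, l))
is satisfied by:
  {z: True, l: False}


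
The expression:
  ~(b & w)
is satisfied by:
  {w: False, b: False}
  {b: True, w: False}
  {w: True, b: False}


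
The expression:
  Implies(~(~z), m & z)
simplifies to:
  m | ~z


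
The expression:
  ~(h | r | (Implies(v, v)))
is never true.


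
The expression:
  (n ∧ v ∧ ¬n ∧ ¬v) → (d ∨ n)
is always true.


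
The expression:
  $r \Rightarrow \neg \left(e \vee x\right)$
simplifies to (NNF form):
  $\left(\neg e \wedge \neg x\right) \vee \neg r$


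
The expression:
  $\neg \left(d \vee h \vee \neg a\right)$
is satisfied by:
  {a: True, d: False, h: False}


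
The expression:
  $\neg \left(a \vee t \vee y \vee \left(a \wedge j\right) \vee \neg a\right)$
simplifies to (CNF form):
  $\text{False}$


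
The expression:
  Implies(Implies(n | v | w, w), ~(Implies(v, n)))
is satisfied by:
  {v: True, w: False, n: False}
  {n: True, v: True, w: False}
  {n: True, w: False, v: False}
  {v: True, w: True, n: False}


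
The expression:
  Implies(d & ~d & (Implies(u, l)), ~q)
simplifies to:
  True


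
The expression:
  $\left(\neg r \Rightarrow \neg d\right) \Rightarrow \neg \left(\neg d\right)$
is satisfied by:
  {d: True}


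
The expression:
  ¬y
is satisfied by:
  {y: False}


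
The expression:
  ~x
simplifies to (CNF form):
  ~x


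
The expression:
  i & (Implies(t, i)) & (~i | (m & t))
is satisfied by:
  {t: True, m: True, i: True}


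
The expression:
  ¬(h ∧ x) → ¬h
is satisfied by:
  {x: True, h: False}
  {h: False, x: False}
  {h: True, x: True}


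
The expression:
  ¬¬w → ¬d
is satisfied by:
  {w: False, d: False}
  {d: True, w: False}
  {w: True, d: False}


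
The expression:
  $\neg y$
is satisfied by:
  {y: False}


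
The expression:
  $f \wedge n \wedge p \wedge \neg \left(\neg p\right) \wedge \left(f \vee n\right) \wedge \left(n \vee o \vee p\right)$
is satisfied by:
  {p: True, f: True, n: True}


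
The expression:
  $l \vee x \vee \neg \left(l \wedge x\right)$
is always true.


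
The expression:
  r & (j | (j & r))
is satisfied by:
  {r: True, j: True}


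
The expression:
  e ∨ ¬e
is always true.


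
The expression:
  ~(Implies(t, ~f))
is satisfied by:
  {t: True, f: True}


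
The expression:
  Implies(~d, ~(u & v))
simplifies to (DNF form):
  d | ~u | ~v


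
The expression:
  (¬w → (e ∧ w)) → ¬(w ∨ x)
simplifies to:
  ¬w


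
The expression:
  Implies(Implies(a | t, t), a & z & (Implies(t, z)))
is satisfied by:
  {a: True, z: True, t: False}
  {a: True, t: False, z: False}
  {a: True, z: True, t: True}


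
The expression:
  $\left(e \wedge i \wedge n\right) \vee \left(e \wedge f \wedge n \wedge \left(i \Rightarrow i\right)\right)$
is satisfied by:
  {i: True, f: True, e: True, n: True}
  {i: True, e: True, n: True, f: False}
  {f: True, e: True, n: True, i: False}


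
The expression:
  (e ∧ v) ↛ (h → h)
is never true.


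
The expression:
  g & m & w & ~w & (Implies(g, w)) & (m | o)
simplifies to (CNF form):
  False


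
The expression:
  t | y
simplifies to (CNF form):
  t | y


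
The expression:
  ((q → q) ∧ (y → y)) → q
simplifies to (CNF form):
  q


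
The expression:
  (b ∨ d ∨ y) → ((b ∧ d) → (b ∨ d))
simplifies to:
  True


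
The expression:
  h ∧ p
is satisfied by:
  {h: True, p: True}


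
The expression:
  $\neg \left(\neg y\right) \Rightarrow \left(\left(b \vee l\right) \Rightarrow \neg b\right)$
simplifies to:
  $\neg b \vee \neg y$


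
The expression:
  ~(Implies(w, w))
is never true.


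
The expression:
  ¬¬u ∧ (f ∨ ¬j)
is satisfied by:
  {f: True, u: True, j: False}
  {u: True, j: False, f: False}
  {j: True, f: True, u: True}


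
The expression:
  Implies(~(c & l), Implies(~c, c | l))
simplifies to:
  c | l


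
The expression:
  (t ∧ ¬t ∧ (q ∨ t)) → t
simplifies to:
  True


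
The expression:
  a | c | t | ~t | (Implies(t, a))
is always true.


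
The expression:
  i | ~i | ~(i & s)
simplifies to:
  True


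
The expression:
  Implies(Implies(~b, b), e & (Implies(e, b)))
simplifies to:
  e | ~b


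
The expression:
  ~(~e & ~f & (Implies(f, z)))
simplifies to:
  e | f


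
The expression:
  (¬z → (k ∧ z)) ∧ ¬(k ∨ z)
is never true.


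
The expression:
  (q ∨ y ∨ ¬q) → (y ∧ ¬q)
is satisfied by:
  {y: True, q: False}


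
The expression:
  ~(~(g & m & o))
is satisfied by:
  {m: True, g: True, o: True}


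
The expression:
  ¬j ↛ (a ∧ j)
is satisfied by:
  {j: False}


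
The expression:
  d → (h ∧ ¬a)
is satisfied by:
  {h: True, d: False, a: False}
  {h: False, d: False, a: False}
  {a: True, h: True, d: False}
  {a: True, h: False, d: False}
  {d: True, h: True, a: False}


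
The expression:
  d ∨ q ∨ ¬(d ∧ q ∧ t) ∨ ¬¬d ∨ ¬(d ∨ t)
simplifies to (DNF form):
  True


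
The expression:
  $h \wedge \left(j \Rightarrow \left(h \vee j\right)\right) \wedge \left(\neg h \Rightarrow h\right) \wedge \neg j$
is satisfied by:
  {h: True, j: False}


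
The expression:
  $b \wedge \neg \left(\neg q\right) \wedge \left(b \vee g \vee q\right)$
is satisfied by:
  {b: True, q: True}


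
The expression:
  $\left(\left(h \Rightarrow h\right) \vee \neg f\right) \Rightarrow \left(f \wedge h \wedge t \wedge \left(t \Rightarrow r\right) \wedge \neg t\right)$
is never true.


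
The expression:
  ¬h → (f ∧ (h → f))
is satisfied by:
  {h: True, f: True}
  {h: True, f: False}
  {f: True, h: False}


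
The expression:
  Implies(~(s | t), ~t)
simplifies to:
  True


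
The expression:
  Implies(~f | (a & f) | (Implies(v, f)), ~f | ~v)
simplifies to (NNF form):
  ~f | ~v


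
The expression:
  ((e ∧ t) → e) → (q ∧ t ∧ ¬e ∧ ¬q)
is never true.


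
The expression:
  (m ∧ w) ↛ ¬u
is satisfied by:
  {m: True, u: True, w: True}


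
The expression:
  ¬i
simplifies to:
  ¬i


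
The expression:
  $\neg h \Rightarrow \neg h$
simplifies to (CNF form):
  $\text{True}$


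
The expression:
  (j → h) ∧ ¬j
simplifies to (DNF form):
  ¬j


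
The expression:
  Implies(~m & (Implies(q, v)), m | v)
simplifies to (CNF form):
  m | q | v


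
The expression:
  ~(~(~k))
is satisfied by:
  {k: False}


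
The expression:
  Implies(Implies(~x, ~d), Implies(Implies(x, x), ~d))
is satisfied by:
  {d: False, x: False}
  {x: True, d: False}
  {d: True, x: False}


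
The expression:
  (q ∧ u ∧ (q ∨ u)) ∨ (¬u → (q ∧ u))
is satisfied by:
  {u: True}


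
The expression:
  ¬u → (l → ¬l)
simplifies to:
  u ∨ ¬l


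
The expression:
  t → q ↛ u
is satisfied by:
  {q: True, t: False, u: False}
  {q: False, t: False, u: False}
  {u: True, q: True, t: False}
  {u: True, q: False, t: False}
  {t: True, q: True, u: False}


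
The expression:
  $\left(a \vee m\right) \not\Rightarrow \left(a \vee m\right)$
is never true.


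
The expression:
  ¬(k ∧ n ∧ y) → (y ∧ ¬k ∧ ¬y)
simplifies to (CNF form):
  k ∧ n ∧ y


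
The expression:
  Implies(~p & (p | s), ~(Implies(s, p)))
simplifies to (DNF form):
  True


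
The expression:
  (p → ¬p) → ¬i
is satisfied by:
  {p: True, i: False}
  {i: False, p: False}
  {i: True, p: True}


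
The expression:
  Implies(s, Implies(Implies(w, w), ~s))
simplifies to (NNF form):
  ~s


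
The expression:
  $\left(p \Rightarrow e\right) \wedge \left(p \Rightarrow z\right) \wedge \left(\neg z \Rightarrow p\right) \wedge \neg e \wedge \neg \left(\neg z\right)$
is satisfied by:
  {z: True, e: False, p: False}


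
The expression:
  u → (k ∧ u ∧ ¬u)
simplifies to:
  ¬u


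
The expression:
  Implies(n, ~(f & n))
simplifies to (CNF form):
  ~f | ~n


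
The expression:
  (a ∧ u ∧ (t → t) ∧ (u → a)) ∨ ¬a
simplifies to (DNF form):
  u ∨ ¬a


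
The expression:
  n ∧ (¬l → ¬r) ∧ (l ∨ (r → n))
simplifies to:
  n ∧ (l ∨ ¬r)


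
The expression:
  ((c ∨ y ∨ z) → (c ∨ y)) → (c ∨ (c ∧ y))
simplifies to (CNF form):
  (c ∨ z) ∧ (c ∨ ¬y)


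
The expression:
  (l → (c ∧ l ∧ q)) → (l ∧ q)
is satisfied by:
  {l: True}


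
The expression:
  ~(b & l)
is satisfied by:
  {l: False, b: False}
  {b: True, l: False}
  {l: True, b: False}


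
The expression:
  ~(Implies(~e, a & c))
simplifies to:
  ~e & (~a | ~c)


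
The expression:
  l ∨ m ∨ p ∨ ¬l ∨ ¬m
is always true.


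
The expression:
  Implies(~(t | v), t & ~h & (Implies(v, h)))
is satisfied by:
  {t: True, v: True}
  {t: True, v: False}
  {v: True, t: False}


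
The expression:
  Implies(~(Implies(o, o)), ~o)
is always true.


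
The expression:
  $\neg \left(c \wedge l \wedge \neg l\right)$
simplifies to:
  $\text{True}$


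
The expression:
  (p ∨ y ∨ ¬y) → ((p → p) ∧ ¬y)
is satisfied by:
  {y: False}


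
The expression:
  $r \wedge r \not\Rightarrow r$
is never true.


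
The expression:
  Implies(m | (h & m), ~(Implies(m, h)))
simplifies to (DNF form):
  ~h | ~m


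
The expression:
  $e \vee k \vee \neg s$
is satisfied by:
  {k: True, e: True, s: False}
  {k: True, s: False, e: False}
  {e: True, s: False, k: False}
  {e: False, s: False, k: False}
  {k: True, e: True, s: True}
  {k: True, s: True, e: False}
  {e: True, s: True, k: False}


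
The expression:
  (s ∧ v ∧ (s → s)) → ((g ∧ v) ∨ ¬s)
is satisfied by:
  {g: True, s: False, v: False}
  {s: False, v: False, g: False}
  {g: True, v: True, s: False}
  {v: True, s: False, g: False}
  {g: True, s: True, v: False}
  {s: True, g: False, v: False}
  {g: True, v: True, s: True}


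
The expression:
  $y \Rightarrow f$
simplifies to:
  $f \vee \neg y$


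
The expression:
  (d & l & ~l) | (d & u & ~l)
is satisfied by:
  {d: True, u: True, l: False}


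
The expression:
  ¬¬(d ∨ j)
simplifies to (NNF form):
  d ∨ j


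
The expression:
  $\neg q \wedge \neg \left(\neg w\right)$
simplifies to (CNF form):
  $w \wedge \neg q$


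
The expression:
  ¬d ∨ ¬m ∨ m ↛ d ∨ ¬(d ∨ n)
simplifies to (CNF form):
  ¬d ∨ ¬m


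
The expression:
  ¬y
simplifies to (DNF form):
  ¬y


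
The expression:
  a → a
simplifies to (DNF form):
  True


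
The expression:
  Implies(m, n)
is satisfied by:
  {n: True, m: False}
  {m: False, n: False}
  {m: True, n: True}


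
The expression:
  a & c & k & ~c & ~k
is never true.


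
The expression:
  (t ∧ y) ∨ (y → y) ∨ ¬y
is always true.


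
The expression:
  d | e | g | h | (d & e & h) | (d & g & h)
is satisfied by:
  {d: True, e: True, h: True, g: True}
  {d: True, e: True, h: True, g: False}
  {d: True, e: True, g: True, h: False}
  {d: True, e: True, g: False, h: False}
  {d: True, h: True, g: True, e: False}
  {d: True, h: True, g: False, e: False}
  {d: True, h: False, g: True, e: False}
  {d: True, h: False, g: False, e: False}
  {e: True, h: True, g: True, d: False}
  {e: True, h: True, g: False, d: False}
  {e: True, g: True, h: False, d: False}
  {e: True, g: False, h: False, d: False}
  {h: True, g: True, e: False, d: False}
  {h: True, e: False, g: False, d: False}
  {g: True, e: False, h: False, d: False}


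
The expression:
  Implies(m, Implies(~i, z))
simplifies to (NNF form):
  i | z | ~m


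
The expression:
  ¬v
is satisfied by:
  {v: False}


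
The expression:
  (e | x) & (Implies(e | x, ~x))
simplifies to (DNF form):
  e & ~x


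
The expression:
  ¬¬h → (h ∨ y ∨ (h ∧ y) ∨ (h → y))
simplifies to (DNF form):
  True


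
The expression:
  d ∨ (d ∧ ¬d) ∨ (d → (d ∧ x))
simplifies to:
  True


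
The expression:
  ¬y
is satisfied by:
  {y: False}


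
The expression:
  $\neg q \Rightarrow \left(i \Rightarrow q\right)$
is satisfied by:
  {q: True, i: False}
  {i: False, q: False}
  {i: True, q: True}


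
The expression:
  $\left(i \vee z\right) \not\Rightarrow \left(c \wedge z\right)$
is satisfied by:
  {i: True, c: False, z: False}
  {z: True, i: True, c: False}
  {z: True, i: False, c: False}
  {c: True, i: True, z: False}


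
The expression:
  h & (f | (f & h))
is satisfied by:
  {h: True, f: True}


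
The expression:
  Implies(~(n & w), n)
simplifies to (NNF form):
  n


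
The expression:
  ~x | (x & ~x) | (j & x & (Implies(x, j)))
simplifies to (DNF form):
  j | ~x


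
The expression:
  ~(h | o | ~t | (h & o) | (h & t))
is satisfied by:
  {t: True, o: False, h: False}


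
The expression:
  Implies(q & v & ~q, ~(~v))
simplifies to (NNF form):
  True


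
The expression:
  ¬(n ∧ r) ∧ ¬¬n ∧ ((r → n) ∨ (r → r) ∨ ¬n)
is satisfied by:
  {n: True, r: False}


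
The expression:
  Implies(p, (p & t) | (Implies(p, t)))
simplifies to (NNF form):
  t | ~p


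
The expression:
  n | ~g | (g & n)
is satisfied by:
  {n: True, g: False}
  {g: False, n: False}
  {g: True, n: True}


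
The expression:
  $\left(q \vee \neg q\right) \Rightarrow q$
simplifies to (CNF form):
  $q$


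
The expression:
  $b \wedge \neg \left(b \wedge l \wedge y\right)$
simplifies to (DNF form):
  $\left(b \wedge \neg l\right) \vee \left(b \wedge \neg y\right)$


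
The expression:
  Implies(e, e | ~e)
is always true.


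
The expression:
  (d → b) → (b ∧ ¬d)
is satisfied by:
  {b: True, d: False}
  {d: True, b: False}


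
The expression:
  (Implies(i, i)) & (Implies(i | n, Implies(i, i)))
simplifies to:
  True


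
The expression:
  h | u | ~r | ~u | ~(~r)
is always true.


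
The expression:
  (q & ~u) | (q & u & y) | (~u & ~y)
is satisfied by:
  {q: True, u: False, y: False}
  {q: False, u: False, y: False}
  {y: True, q: True, u: False}
  {y: True, u: True, q: True}


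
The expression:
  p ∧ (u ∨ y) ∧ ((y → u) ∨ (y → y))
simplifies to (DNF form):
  (p ∧ u) ∨ (p ∧ y)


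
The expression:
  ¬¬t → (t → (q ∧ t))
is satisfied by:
  {q: True, t: False}
  {t: False, q: False}
  {t: True, q: True}


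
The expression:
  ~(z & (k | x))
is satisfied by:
  {k: False, z: False, x: False}
  {x: True, k: False, z: False}
  {k: True, x: False, z: False}
  {x: True, k: True, z: False}
  {z: True, x: False, k: False}


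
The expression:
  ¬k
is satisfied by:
  {k: False}


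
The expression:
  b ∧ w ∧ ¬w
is never true.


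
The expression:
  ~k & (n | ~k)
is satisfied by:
  {k: False}


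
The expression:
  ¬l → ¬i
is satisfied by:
  {l: True, i: False}
  {i: False, l: False}
  {i: True, l: True}


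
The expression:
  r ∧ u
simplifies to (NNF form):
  r ∧ u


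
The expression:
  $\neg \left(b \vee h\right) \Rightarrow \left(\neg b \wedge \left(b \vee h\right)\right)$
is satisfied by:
  {b: True, h: True}
  {b: True, h: False}
  {h: True, b: False}


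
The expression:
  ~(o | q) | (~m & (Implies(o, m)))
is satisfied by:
  {m: False, o: False, q: False}
  {q: True, m: False, o: False}
  {m: True, q: False, o: False}


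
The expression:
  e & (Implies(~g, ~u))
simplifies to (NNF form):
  e & (g | ~u)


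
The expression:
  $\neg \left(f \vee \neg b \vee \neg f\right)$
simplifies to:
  $\text{False}$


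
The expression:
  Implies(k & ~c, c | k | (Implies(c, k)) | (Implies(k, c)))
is always true.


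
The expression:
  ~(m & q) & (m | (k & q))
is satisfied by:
  {m: True, k: True, q: False}
  {m: True, k: False, q: False}
  {q: True, k: True, m: False}


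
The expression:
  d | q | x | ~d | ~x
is always true.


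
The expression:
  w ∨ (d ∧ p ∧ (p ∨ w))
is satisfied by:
  {d: True, w: True, p: True}
  {d: True, w: True, p: False}
  {w: True, p: True, d: False}
  {w: True, p: False, d: False}
  {d: True, p: True, w: False}


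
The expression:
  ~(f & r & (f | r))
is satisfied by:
  {r: False, f: False}
  {f: True, r: False}
  {r: True, f: False}


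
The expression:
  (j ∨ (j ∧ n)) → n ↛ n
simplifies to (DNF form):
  ¬j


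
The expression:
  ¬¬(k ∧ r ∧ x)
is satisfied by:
  {r: True, x: True, k: True}


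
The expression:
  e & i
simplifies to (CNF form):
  e & i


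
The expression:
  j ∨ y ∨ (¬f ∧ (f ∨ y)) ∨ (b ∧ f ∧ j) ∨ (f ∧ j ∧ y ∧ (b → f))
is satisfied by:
  {y: True, j: True}
  {y: True, j: False}
  {j: True, y: False}


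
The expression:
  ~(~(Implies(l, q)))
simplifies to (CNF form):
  q | ~l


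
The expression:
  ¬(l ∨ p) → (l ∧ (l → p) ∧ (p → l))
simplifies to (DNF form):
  l ∨ p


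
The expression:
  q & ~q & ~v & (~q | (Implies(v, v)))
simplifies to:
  False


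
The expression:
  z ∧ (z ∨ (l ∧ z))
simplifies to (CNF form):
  z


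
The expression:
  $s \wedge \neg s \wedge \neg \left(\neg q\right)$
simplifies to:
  $\text{False}$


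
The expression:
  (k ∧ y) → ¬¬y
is always true.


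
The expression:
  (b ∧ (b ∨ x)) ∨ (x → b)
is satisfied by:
  {b: True, x: False}
  {x: False, b: False}
  {x: True, b: True}


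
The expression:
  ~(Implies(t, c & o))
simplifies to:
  t & (~c | ~o)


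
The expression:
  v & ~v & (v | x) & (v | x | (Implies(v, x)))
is never true.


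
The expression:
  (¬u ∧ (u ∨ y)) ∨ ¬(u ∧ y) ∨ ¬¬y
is always true.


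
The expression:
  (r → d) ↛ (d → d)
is never true.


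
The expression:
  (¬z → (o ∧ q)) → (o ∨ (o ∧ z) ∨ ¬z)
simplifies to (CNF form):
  o ∨ ¬z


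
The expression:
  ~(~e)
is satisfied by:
  {e: True}


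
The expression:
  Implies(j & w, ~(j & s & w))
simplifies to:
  ~j | ~s | ~w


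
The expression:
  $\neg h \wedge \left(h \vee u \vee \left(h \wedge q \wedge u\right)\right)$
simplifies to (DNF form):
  $u \wedge \neg h$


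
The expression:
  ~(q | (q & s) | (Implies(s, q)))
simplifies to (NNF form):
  s & ~q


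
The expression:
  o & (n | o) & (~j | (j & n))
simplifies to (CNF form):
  o & (n | ~j)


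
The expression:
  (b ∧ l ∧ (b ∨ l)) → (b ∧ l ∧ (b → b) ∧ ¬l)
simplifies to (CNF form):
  ¬b ∨ ¬l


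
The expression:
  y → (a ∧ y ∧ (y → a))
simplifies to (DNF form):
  a ∨ ¬y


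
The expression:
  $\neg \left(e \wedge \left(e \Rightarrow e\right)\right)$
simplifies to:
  $\neg e$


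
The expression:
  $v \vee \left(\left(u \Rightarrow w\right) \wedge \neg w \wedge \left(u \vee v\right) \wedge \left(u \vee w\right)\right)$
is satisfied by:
  {v: True}


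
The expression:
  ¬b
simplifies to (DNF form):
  ¬b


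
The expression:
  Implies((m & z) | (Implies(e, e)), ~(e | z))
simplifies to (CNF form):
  ~e & ~z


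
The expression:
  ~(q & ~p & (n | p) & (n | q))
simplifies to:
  p | ~n | ~q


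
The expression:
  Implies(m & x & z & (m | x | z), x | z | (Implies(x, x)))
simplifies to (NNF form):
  True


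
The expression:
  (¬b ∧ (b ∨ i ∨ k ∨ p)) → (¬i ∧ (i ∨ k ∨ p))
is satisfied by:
  {b: True, i: False}
  {i: False, b: False}
  {i: True, b: True}


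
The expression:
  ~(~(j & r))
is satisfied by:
  {r: True, j: True}


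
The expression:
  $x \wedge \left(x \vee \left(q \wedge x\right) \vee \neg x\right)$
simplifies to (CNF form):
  $x$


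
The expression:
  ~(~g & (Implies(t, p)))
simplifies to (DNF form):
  g | (t & ~p)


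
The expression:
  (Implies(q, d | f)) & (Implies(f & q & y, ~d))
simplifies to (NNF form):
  ~q | (d & ~f) | (f & ~d) | (f & ~y)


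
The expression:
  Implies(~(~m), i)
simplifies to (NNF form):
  i | ~m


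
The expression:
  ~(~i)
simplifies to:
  i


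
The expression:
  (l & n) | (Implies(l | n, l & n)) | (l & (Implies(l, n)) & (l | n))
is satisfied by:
  {l: False, n: False}
  {n: True, l: True}


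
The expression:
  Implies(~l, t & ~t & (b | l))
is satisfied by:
  {l: True}


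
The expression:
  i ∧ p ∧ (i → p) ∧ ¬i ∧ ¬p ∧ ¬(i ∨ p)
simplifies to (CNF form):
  False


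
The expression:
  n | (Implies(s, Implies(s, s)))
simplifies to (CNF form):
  True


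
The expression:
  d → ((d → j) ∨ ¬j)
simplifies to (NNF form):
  True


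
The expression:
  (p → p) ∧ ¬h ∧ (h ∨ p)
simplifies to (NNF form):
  p ∧ ¬h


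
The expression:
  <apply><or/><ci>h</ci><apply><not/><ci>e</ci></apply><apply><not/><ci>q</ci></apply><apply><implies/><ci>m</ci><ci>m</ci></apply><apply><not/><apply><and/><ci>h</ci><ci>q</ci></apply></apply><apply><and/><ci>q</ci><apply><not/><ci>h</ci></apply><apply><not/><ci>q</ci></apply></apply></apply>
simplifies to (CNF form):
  <true/>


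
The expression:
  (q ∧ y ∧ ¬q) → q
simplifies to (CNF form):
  True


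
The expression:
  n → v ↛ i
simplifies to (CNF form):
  (v ∨ ¬n) ∧ (¬i ∨ ¬n)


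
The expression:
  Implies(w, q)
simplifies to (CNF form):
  q | ~w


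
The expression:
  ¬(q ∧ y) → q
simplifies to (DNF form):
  q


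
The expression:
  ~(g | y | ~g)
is never true.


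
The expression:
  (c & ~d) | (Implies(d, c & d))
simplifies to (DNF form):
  c | ~d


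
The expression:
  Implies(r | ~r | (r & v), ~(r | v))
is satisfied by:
  {v: False, r: False}


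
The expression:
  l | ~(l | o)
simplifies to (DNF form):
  l | ~o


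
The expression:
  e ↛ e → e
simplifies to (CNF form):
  True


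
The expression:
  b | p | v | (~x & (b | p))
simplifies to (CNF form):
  b | p | v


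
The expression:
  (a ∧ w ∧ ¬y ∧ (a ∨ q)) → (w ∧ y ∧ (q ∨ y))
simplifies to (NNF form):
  y ∨ ¬a ∨ ¬w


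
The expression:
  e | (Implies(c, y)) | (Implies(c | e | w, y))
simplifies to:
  e | y | ~c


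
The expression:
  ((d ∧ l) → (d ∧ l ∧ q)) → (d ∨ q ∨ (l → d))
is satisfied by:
  {d: True, q: True, l: False}
  {d: True, l: False, q: False}
  {q: True, l: False, d: False}
  {q: False, l: False, d: False}
  {d: True, q: True, l: True}
  {d: True, l: True, q: False}
  {q: True, l: True, d: False}


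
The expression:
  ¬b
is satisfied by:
  {b: False}


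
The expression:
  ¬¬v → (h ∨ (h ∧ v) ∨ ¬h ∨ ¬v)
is always true.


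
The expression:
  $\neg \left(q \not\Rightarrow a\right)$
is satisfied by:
  {a: True, q: False}
  {q: False, a: False}
  {q: True, a: True}


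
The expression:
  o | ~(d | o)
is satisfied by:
  {o: True, d: False}
  {d: False, o: False}
  {d: True, o: True}


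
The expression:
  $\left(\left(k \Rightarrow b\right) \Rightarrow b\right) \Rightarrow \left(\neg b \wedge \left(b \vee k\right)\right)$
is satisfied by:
  {b: False}


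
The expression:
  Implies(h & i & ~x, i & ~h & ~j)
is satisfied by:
  {x: True, h: False, i: False}
  {h: False, i: False, x: False}
  {x: True, i: True, h: False}
  {i: True, h: False, x: False}
  {x: True, h: True, i: False}
  {h: True, x: False, i: False}
  {x: True, i: True, h: True}


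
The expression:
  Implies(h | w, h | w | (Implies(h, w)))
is always true.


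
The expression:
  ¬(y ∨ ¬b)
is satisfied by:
  {b: True, y: False}


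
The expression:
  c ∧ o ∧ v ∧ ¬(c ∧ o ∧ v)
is never true.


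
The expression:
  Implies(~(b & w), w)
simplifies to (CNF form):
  w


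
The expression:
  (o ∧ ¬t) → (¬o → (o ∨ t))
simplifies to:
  True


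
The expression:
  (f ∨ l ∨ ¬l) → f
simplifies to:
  f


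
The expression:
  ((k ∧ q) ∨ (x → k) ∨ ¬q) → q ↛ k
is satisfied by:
  {q: True, k: False}


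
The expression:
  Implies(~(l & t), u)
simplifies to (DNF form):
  u | (l & t)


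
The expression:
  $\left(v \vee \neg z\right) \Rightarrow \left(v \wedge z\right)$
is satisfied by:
  {z: True}


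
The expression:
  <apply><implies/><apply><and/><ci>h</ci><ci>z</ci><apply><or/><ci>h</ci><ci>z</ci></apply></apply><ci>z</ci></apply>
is always true.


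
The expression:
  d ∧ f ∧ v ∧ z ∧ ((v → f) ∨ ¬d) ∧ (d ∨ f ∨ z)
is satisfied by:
  {z: True, d: True, f: True, v: True}


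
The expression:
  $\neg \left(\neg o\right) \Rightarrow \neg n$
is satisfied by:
  {o: False, n: False}
  {n: True, o: False}
  {o: True, n: False}


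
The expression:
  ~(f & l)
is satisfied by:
  {l: False, f: False}
  {f: True, l: False}
  {l: True, f: False}


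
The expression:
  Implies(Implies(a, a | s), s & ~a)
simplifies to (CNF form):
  s & ~a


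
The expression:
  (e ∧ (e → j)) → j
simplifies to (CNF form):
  True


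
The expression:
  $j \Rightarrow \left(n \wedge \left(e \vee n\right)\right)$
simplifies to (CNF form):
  $n \vee \neg j$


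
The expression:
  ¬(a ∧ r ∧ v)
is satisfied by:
  {v: False, a: False, r: False}
  {r: True, v: False, a: False}
  {a: True, v: False, r: False}
  {r: True, a: True, v: False}
  {v: True, r: False, a: False}
  {r: True, v: True, a: False}
  {a: True, v: True, r: False}


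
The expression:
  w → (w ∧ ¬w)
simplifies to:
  ¬w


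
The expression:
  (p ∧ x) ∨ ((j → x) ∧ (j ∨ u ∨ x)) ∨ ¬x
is always true.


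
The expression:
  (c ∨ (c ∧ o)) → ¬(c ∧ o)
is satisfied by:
  {c: False, o: False}
  {o: True, c: False}
  {c: True, o: False}


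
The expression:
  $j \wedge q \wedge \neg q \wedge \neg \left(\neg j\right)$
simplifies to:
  $\text{False}$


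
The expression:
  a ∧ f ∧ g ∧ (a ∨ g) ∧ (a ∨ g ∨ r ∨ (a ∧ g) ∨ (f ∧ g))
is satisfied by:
  {a: True, g: True, f: True}


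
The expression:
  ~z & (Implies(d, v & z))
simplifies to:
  ~d & ~z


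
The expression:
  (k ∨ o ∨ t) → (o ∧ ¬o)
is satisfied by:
  {o: False, t: False, k: False}


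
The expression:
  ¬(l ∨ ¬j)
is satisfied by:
  {j: True, l: False}


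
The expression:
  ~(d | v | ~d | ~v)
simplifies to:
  False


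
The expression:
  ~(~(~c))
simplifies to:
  ~c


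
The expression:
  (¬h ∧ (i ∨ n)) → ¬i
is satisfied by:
  {h: True, i: False}
  {i: False, h: False}
  {i: True, h: True}


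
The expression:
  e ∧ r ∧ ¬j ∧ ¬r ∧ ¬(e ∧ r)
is never true.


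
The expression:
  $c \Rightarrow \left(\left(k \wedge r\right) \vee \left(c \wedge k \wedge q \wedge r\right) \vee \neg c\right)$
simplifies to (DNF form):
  $\left(k \wedge r\right) \vee \neg c$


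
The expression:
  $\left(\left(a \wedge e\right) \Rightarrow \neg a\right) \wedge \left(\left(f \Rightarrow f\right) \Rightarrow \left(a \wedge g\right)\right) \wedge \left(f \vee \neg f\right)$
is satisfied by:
  {a: True, g: True, e: False}


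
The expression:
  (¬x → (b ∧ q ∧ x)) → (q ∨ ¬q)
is always true.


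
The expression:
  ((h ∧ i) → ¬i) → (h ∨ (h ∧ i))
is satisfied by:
  {h: True}


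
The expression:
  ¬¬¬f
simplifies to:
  ¬f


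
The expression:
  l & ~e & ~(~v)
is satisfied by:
  {v: True, l: True, e: False}


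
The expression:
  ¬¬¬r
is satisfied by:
  {r: False}


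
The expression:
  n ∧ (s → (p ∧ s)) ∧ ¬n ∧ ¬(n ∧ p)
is never true.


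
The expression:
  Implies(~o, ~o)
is always true.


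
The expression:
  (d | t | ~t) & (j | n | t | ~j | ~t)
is always true.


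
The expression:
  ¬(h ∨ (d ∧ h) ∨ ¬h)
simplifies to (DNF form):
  False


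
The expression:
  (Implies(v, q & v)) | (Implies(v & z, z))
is always true.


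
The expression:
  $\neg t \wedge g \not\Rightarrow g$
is never true.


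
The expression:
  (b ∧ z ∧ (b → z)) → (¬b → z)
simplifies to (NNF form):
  True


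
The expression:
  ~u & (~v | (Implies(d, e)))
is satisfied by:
  {e: True, u: False, v: False, d: False}
  {e: False, u: False, v: False, d: False}
  {d: True, e: True, u: False, v: False}
  {d: True, e: False, u: False, v: False}
  {e: True, v: True, d: False, u: False}
  {v: True, d: False, u: False, e: False}
  {d: True, v: True, e: True, u: False}


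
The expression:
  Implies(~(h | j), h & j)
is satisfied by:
  {h: True, j: True}
  {h: True, j: False}
  {j: True, h: False}


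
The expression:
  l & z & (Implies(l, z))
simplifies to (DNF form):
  l & z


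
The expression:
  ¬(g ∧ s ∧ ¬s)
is always true.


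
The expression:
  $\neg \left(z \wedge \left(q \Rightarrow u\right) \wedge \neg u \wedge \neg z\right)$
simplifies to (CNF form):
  $\text{True}$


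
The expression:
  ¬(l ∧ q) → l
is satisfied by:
  {l: True}


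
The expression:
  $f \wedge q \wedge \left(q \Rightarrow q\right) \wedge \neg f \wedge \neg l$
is never true.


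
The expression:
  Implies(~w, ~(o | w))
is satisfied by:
  {w: True, o: False}
  {o: False, w: False}
  {o: True, w: True}


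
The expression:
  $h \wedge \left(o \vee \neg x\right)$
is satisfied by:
  {o: True, h: True, x: False}
  {h: True, x: False, o: False}
  {x: True, o: True, h: True}


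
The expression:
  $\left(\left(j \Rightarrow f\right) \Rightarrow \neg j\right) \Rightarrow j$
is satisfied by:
  {j: True}


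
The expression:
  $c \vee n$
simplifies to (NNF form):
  $c \vee n$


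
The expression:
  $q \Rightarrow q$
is always true.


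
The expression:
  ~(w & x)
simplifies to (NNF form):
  ~w | ~x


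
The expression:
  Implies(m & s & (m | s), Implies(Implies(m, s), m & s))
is always true.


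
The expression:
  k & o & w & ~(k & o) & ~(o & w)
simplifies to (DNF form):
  False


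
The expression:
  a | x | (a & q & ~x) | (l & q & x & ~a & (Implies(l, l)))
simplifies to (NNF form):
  a | x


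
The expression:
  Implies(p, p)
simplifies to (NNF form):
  True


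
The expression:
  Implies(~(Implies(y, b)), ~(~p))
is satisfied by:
  {b: True, p: True, y: False}
  {b: True, p: False, y: False}
  {p: True, b: False, y: False}
  {b: False, p: False, y: False}
  {b: True, y: True, p: True}
  {b: True, y: True, p: False}
  {y: True, p: True, b: False}


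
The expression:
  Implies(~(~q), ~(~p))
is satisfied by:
  {p: True, q: False}
  {q: False, p: False}
  {q: True, p: True}


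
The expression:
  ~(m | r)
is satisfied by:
  {r: False, m: False}


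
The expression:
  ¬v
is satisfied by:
  {v: False}


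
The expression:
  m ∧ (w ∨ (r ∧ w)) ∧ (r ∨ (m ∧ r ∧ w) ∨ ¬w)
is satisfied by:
  {r: True, m: True, w: True}


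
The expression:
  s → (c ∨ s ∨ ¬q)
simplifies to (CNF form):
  True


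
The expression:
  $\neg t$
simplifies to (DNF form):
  $\neg t$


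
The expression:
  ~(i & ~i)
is always true.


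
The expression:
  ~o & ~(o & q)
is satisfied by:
  {o: False}


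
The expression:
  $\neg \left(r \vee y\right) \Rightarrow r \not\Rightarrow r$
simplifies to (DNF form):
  $r \vee y$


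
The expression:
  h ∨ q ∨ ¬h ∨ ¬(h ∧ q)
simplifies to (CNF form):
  True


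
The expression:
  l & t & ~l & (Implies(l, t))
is never true.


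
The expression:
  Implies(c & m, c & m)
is always true.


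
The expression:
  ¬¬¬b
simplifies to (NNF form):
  ¬b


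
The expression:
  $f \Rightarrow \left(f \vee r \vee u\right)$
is always true.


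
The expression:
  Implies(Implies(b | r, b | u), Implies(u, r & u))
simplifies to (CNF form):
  r | ~u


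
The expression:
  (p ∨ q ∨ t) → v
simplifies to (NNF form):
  v ∨ (¬p ∧ ¬q ∧ ¬t)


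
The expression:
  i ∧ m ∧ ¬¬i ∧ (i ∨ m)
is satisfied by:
  {m: True, i: True}


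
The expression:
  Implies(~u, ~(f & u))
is always true.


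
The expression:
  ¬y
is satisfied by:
  {y: False}


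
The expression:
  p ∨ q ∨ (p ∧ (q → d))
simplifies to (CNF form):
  p ∨ q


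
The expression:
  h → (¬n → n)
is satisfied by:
  {n: True, h: False}
  {h: False, n: False}
  {h: True, n: True}


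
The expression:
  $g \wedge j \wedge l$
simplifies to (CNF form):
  $g \wedge j \wedge l$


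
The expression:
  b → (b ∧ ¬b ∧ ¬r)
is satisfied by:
  {b: False}


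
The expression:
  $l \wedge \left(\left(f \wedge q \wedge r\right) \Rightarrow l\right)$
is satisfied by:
  {l: True}


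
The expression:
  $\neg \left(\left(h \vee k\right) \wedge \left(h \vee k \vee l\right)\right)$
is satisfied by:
  {h: False, k: False}


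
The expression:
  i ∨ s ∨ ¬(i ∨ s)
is always true.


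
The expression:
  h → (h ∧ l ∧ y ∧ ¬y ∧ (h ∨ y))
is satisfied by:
  {h: False}


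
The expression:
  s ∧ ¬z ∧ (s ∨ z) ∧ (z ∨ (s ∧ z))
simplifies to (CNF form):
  False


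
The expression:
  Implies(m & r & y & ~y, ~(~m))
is always true.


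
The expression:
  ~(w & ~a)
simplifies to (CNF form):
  a | ~w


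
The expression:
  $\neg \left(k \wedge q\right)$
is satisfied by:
  {k: False, q: False}
  {q: True, k: False}
  {k: True, q: False}


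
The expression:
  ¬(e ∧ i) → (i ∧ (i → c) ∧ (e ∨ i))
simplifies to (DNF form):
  (c ∧ i) ∨ (e ∧ i)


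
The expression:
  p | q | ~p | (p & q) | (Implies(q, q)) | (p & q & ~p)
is always true.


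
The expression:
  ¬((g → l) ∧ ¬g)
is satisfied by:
  {g: True}


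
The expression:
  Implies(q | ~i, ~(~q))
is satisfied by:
  {i: True, q: True}
  {i: True, q: False}
  {q: True, i: False}


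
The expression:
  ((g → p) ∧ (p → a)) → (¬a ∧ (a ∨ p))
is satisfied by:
  {g: True, p: False, a: False}
  {a: True, g: True, p: False}
  {p: True, g: True, a: False}
  {p: True, g: False, a: False}


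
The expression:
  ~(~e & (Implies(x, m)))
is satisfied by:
  {e: True, x: True, m: False}
  {e: True, x: False, m: False}
  {e: True, m: True, x: True}
  {e: True, m: True, x: False}
  {x: True, m: False, e: False}


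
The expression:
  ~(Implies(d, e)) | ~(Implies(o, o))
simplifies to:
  d & ~e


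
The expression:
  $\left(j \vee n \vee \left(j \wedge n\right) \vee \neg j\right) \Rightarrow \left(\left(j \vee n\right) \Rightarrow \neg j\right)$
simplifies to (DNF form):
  $\neg j$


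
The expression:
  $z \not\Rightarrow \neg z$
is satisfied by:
  {z: True}


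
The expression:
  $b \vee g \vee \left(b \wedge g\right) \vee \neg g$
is always true.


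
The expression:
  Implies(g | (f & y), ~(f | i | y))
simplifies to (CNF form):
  (~f | ~g) & (~f | ~y) & (~g | ~i) & (~g | ~y)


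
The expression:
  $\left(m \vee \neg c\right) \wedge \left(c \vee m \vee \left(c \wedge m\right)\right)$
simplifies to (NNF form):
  $m$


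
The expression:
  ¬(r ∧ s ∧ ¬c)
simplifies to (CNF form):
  c ∨ ¬r ∨ ¬s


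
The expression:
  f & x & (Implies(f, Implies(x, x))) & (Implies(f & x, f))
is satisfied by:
  {x: True, f: True}


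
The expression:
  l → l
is always true.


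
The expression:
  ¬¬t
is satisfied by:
  {t: True}


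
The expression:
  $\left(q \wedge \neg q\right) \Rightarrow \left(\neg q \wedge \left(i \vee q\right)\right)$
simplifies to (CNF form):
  $\text{True}$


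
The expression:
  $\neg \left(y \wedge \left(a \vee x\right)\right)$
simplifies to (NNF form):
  $\left(\neg a \wedge \neg x\right) \vee \neg y$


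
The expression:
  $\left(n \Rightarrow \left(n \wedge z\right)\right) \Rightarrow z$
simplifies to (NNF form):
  $n \vee z$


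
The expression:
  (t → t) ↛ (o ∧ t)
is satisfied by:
  {o: False, t: False}
  {t: True, o: False}
  {o: True, t: False}


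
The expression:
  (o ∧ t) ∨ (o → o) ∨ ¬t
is always true.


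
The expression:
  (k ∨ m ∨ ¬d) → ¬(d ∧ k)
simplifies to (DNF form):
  ¬d ∨ ¬k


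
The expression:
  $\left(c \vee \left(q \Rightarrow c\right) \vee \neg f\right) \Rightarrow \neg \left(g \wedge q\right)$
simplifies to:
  $\left(f \wedge \neg c\right) \vee \neg g \vee \neg q$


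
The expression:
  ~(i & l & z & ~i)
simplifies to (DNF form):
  True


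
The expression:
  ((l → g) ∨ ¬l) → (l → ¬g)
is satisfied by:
  {l: False, g: False}
  {g: True, l: False}
  {l: True, g: False}


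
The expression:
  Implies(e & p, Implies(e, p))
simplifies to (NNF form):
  True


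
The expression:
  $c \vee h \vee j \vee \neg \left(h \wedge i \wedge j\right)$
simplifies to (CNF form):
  $\text{True}$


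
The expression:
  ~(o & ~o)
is always true.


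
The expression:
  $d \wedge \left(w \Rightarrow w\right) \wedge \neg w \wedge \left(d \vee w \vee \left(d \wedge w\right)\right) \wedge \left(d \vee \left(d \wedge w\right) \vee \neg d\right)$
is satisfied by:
  {d: True, w: False}


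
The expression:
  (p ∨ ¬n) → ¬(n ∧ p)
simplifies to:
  ¬n ∨ ¬p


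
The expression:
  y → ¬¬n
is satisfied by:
  {n: True, y: False}
  {y: False, n: False}
  {y: True, n: True}


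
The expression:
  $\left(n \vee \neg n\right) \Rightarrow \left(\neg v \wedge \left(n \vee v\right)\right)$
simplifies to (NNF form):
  $n \wedge \neg v$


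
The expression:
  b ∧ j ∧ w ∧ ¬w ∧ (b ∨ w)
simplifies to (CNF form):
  False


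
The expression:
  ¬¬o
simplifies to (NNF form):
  o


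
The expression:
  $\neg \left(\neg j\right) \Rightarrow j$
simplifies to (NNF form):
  $\text{True}$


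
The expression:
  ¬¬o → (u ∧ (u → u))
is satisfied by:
  {u: True, o: False}
  {o: False, u: False}
  {o: True, u: True}


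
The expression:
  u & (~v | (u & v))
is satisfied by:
  {u: True}


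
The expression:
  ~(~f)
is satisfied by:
  {f: True}


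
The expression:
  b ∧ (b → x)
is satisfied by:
  {b: True, x: True}


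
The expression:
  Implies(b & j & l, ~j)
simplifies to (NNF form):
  ~b | ~j | ~l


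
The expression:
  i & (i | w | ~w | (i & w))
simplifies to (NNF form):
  i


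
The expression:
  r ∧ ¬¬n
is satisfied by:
  {r: True, n: True}
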